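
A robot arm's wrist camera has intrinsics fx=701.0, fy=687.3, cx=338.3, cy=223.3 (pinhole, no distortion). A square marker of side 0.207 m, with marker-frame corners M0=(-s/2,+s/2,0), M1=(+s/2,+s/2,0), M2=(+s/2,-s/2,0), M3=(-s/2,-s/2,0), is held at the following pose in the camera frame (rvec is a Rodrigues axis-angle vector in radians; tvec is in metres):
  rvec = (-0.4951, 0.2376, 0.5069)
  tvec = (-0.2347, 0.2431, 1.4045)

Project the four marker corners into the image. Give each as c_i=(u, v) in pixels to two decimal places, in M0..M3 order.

c0=(149.72, 360.85) c1=(232.71, 411.38) c2=(292.00, 323.83) c3=(210.79, 280.19)

Intrinsics K: fx=701.0, fy=687.3, cx=338.3, cy=223.3
Marker side s = 0.207 m; corners in marker frame (Z=0):
  M0 = (-0.1035, +0.1035, 0)
  M1 = (+0.1035, +0.1035, 0)
  M2 = (+0.1035, -0.1035, 0)
  M3 = (-0.1035, -0.1035, 0)
rvec = (-0.4951, 0.2376, 0.5069), |rvec| = θ = 0.74735 rad = 42.820°
Rodrigues: sinθ=0.67969, 1−cosθ=0.26650; R = I + sinθ·[k]× + (1−cosθ)·[k]×²:
    [+0.85046 -0.51714 +0.09634]
    [+0.40488 +0.76043 +0.50775]
    [-0.33584 -0.39281 +0.85610]
t = (-0.2347, 0.2431, 1.4045) m
M0: Pc = R·M0+t = (-0.37625, +0.27990, +1.39860); u = 701.0·(-0.37625)/1.39860 + 338.3 = 149.7197, v = 687.3·(+0.27990)/1.39860 + 223.3 = 360.8478
M1: Pc = R·M1+t = (-0.20020, +0.36371, +1.32908); u = 701.0·(-0.20020)/1.32908 + 338.3 = 232.7072, v = 687.3·(+0.36371)/1.32908 + 223.3 = 411.3830
M2: Pc = R·M2+t = (-0.09315, +0.20630, +1.41040); u = 701.0·(-0.09315)/1.41040 + 338.3 = 292.0008, v = 687.3·(+0.20630)/1.41040 + 223.3 = 323.8323
M3: Pc = R·M3+t = (-0.26920, +0.12249, +1.47992); u = 701.0·(-0.26920)/1.47992 + 338.3 = 210.7875, v = 687.3·(+0.12249)/1.47992 + 223.3 = 280.1865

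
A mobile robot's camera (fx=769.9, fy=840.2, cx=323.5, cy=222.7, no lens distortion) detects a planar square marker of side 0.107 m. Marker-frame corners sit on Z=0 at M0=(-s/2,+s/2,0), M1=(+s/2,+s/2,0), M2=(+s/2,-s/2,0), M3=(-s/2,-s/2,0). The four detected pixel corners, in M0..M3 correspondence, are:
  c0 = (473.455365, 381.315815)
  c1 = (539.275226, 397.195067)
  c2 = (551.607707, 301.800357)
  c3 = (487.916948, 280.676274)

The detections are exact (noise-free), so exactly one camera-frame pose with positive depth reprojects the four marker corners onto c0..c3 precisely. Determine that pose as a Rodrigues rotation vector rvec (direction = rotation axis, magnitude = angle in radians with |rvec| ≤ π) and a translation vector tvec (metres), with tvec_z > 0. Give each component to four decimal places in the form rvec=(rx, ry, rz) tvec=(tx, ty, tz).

rvec=(-0.1241, -0.5336, 0.2373) tvec=(0.2250, 0.1269, 0.9089)

Intrinsics K: fx=769.9, fy=840.2, cx=323.5, cy=222.7
Marker side s = 0.107 m; corners in marker frame (Z=0):
  M0 = (-0.0535, +0.0535, 0)
  M1 = (+0.0535, +0.0535, 0)
  M2 = (+0.0535, -0.0535, 0)
  M3 = (-0.0535, -0.0535, 0)
Detected image corners:
  c0 = (473.455365, 381.315815) px
  c1 = (539.275226, 397.195067) px
  c2 = (551.607707, 301.800357) px
  c3 = (487.916948, 280.676274) px
Planar DLT: solve 8×8 A·h = b for H (H[2,2]=1):
  H  [+880.65932 -225.56269 +514.06450]
  H  [+355.92146 +848.60075 +339.99838]
  H  [+0.53711 -0.19616 +1.00000]
B = K⁻¹H; ‖b₁‖=1.100290, ‖b₂‖=1.100290; λ = 2/(‖b₁‖+‖b₂‖) = 0.908851, sign → tz>0 ⇒ λ=+0.908851
r₁ = λ·B[:,0] = (+0.83448,+0.25561,+0.48816); r₂ = λ·B[:,1] = (-0.19136,+0.96519,-0.17828)
r₃ = r₁×r₂ = (-0.51674,+0.05536,+0.85435); SVD([r₁ r₂ r₃]) → R = UVᵀ:
  R  [+0.83448 -0.19136 -0.51674]
  R  [+0.25561 +0.96519 +0.05536]
  R  [+0.48816 -0.17828 +0.85435]
t = (+0.22496, +0.12688, +0.90885) m
tr R = 2.654030; θ = arccos((tr R − 1)/2) = 0.597019 rad = 34.207°
axis k = ((R−Rᵀ)₃₂, (R−Rᵀ)₁₃, (R−Rᵀ)₂₁) / (2 sinθ) = (-0.207797, -0.893747, +0.397538)
rvec = θ·k = (-0.124059, -0.533584, +0.237338)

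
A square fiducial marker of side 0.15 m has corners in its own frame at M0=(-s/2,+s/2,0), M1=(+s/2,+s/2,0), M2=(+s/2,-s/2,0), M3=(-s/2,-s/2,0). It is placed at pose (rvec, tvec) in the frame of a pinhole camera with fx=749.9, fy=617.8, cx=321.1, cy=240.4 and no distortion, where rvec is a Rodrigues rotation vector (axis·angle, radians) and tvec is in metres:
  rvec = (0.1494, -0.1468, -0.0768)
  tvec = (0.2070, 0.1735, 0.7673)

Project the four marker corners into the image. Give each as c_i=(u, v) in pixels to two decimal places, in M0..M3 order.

c0=(455.71, 444.62) c1=(592.69, 428.96) c2=(591.29, 315.40) c3=(450.03, 328.34)

Intrinsics K: fx=749.9, fy=617.8, cx=321.1, cy=240.4
Marker side s = 0.15 m; corners in marker frame (Z=0):
  M0 = (-0.0750, +0.0750, 0)
  M1 = (+0.0750, +0.0750, 0)
  M2 = (+0.0750, -0.0750, 0)
  M3 = (-0.0750, -0.0750, 0)
rvec = (0.1494, -0.1468, -0.0768), |rvec| = θ = 0.22309 rad = 12.782°
Rodrigues: sinθ=0.22124, 1−cosθ=0.02478; R = I + sinθ·[k]× + (1−cosθ)·[k]×²:
    [+0.98633 +0.06524 -0.15130]
    [-0.08709 +0.98595 -0.14255]
    [+0.13987 +0.15378 +0.97816]
t = (0.2070, 0.1735, 0.7673) m
M0: Pc = R·M0+t = (+0.13792, +0.25398, +0.76834); u = 749.9·(+0.13792)/0.76834 + 321.1 = 455.7078, v = 617.8·(+0.25398)/0.76834 + 240.4 = 444.6153
M1: Pc = R·M1+t = (+0.28587, +0.24091, +0.78932); u = 749.9·(+0.28587)/0.78932 + 321.1 = 592.6902, v = 617.8·(+0.24091)/0.78932 + 240.4 = 428.9629
M2: Pc = R·M2+t = (+0.27608, +0.09302, +0.76626); u = 749.9·(+0.27608)/0.76626 + 321.1 = 591.2882, v = 617.8·(+0.09302)/0.76626 + 240.4 = 315.4000
M3: Pc = R·M3+t = (+0.12813, +0.10609, +0.74528); u = 749.9·(+0.12813)/0.74528 + 321.1 = 450.0267, v = 617.8·(+0.10609)/0.74528 + 240.4 = 328.3398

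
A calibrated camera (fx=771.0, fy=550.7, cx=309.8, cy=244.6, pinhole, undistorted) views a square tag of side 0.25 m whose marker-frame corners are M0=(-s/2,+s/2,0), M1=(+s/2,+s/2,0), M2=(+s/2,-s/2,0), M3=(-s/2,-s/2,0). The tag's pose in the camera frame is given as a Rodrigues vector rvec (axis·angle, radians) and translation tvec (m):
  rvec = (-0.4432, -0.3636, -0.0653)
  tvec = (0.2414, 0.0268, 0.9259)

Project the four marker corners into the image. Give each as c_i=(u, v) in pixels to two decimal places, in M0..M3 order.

Intrinsics K: fx=771.0, fy=550.7, cx=309.8, cy=244.6
Marker side s = 0.25 m; corners in marker frame (Z=0):
  M0 = (-0.1250, +0.1250, 0)
  M1 = (+0.1250, +0.1250, 0)
  M2 = (+0.1250, -0.1250, 0)
  M3 = (-0.1250, -0.1250, 0)
rvec = (-0.4432, -0.3636, -0.0653), |rvec| = θ = 0.57697 rad = 33.058°
Rodrigues: sinθ=0.54549, 1−cosθ=0.16188; R = I + sinθ·[k]× + (1−cosθ)·[k]×²:
    [+0.93364 +0.14010 -0.32969]
    [+0.01663 +0.90241 +0.43056]
    [+0.35783 -0.40747 +0.84019]
t = (0.2414, 0.0268, 0.9259) m
M0: Pc = R·M0+t = (+0.14221, +0.13752, +0.83024); u = 771.0·(+0.14221)/0.83024 + 309.8 = 441.8613, v = 550.7·(+0.13752)/0.83024 + 244.6 = 335.8194
M1: Pc = R·M1+t = (+0.37562, +0.14168, +0.91970); u = 771.0·(+0.37562)/0.91970 + 309.8 = 624.6878, v = 550.7·(+0.14168)/0.91970 + 244.6 = 329.4355
M2: Pc = R·M2+t = (+0.34059, -0.08392, +1.02156); u = 771.0·(+0.34059)/1.02156 + 309.8 = 566.8537, v = 550.7·(-0.08392)/1.02156 + 244.6 = 199.3593
M3: Pc = R·M3+t = (+0.10718, -0.08808, +0.93210); u = 771.0·(+0.10718)/0.93210 + 309.8 = 398.4574, v = 550.7·(-0.08808)/0.93210 + 244.6 = 192.5616

c0=(441.86, 335.82) c1=(624.69, 329.44) c2=(566.85, 199.36) c3=(398.46, 192.56)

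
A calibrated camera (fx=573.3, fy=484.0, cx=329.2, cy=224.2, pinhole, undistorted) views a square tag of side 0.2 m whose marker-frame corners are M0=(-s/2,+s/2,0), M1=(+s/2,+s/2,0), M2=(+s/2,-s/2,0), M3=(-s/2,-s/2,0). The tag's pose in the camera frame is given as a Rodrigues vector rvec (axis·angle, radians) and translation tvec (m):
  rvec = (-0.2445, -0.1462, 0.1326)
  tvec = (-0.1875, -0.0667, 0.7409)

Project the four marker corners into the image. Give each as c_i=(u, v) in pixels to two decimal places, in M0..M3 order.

Intrinsics K: fx=573.3, fy=484.0, cx=329.2, cy=224.2
Marker side s = 0.2 m; corners in marker frame (Z=0):
  M0 = (-0.1000, +0.1000, 0)
  M1 = (+0.1000, +0.1000, 0)
  M2 = (+0.1000, -0.1000, 0)
  M3 = (-0.1000, -0.1000, 0)
rvec = (-0.2445, -0.1462, 0.1326), |rvec| = θ = 0.31423 rad = 18.004°
Rodrigues: sinθ=0.30908, 1−cosθ=0.04896; R = I + sinθ·[k]× + (1−cosθ)·[k]×²:
    [+0.98068 -0.11270 -0.15988]
    [+0.14816 +0.96164 +0.23088]
    [+0.12773 -0.25011 +0.95976]
t = (-0.1875, -0.0667, 0.7409) m
M0: Pc = R·M0+t = (-0.29684, +0.01465, +0.70312); u = 573.3·(-0.29684)/0.70312 + 329.2 = 87.1668, v = 484.0·(+0.01465)/0.70312 + 224.2 = 234.2832
M1: Pc = R·M1+t = (-0.10070, +0.04428, +0.72866); u = 573.3·(-0.10070)/0.72866 + 329.2 = 249.9691, v = 484.0·(+0.04428)/0.72866 + 224.2 = 253.6115
M2: Pc = R·M2+t = (-0.07816, -0.14805, +0.77868); u = 573.3·(-0.07816)/0.77868 + 329.2 = 271.6541, v = 484.0·(-0.14805)/0.77868 + 224.2 = 132.1790
M3: Pc = R·M3+t = (-0.27430, -0.17768, +0.75314); u = 573.3·(-0.27430)/0.75314 + 329.2 = 120.4003, v = 484.0·(-0.17768)/0.75314 + 224.2 = 110.0155

c0=(87.17, 234.28) c1=(249.97, 253.61) c2=(271.65, 132.18) c3=(120.40, 110.02)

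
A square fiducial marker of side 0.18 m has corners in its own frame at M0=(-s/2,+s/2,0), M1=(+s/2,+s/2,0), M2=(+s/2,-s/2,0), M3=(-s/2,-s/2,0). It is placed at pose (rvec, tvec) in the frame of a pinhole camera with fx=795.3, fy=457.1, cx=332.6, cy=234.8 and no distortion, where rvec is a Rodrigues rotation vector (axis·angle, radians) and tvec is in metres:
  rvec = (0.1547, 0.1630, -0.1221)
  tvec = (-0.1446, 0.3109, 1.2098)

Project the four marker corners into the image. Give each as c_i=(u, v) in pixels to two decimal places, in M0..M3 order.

c0=(190.80, 385.77) c1=(303.31, 382.24) c2=(286.52, 317.16) c3=(172.04, 322.42)

Intrinsics K: fx=795.3, fy=457.1, cx=332.6, cy=234.8
Marker side s = 0.18 m; corners in marker frame (Z=0):
  M0 = (-0.0900, +0.0900, 0)
  M1 = (+0.0900, +0.0900, 0)
  M2 = (+0.0900, -0.0900, 0)
  M3 = (-0.0900, -0.0900, 0)
rvec = (0.1547, 0.1630, -0.1221), |rvec| = θ = 0.25575 rad = 14.654°
Rodrigues: sinθ=0.25297, 1−cosθ=0.03253; R = I + sinθ·[k]× + (1−cosθ)·[k]×²:
    [+0.97937 +0.13331 +0.15184]
    [-0.10823 +0.98069 -0.16292]
    [-0.17062 +0.14312 +0.97489]
t = (-0.1446, 0.3109, 1.2098) m
M0: Pc = R·M0+t = (-0.22075, +0.40890, +1.23804); u = 795.3·(-0.22075)/1.23804 + 332.6 = 190.7957, v = 457.1·(+0.40890)/1.23804 + 234.8 = 385.7724
M1: Pc = R·M1+t = (-0.04446, +0.38942, +1.20733); u = 795.3·(-0.04446)/1.20733 + 332.6 = 303.3141, v = 457.1·(+0.38942)/1.20733 + 234.8 = 382.2368
M2: Pc = R·M2+t = (-0.06845, +0.21290, +1.18156); u = 795.3·(-0.06845)/1.18156 + 332.6 = 286.5239, v = 457.1·(+0.21290)/1.18156 + 234.8 = 317.1615
M3: Pc = R·M3+t = (-0.24474, +0.23238, +1.21227); u = 795.3·(-0.24474)/1.21227 + 332.6 = 172.0398, v = 457.1·(+0.23238)/1.21227 + 234.8 = 322.4209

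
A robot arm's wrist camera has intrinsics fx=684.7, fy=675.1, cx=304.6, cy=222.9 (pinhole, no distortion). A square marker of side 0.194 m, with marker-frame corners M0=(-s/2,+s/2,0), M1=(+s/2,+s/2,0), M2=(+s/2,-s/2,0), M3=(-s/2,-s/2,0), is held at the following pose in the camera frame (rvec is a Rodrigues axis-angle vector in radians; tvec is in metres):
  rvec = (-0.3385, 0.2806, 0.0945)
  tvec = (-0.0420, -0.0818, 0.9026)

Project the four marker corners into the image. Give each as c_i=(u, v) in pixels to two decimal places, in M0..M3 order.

c0=(191.84, 226.63) c1=(334.95, 233.81) c2=(353.17, 97.18) c3=(218.08, 98.38)

Intrinsics K: fx=684.7, fy=675.1, cx=304.6, cy=222.9
Marker side s = 0.194 m; corners in marker frame (Z=0):
  M0 = (-0.0970, +0.0970, 0)
  M1 = (+0.0970, +0.0970, 0)
  M2 = (+0.0970, -0.0970, 0)
  M3 = (-0.0970, -0.0970, 0)
rvec = (-0.3385, 0.2806, 0.0945), |rvec| = θ = 0.44972 rad = 25.767°
Rodrigues: sinθ=0.43471, 1−cosθ=0.09943; R = I + sinθ·[k]× + (1−cosθ)·[k]×²:
    [+0.95690 -0.13804 +0.25551]
    [+0.04465 +0.93928 +0.34024]
    [-0.28696 -0.31417 +0.90496]
t = (-0.0420, -0.0818, 0.9026) m
M0: Pc = R·M0+t = (-0.14821, +0.00498, +0.89996); u = 684.7·(-0.14821)/0.89996 + 304.6 = 191.8406, v = 675.1·(+0.00498)/0.89996 + 222.9 = 226.6349
M1: Pc = R·M1+t = (+0.03743, +0.01364, +0.84429); u = 684.7·(+0.03743)/0.84429 + 304.6 = 334.9542, v = 675.1·(+0.01364)/0.84429 + 222.9 = 233.8074
M2: Pc = R·M2+t = (+0.06421, -0.16858, +0.90524); u = 684.7·(+0.06421)/0.90524 + 304.6 = 353.1665, v = 675.1·(-0.16858)/0.90524 + 222.9 = 97.1789
M3: Pc = R·M3+t = (-0.12143, -0.17724, +0.96091); u = 684.7·(-0.12143)/0.96091 + 304.6 = 218.0752, v = 675.1·(-0.17724)/0.96091 + 222.9 = 98.3770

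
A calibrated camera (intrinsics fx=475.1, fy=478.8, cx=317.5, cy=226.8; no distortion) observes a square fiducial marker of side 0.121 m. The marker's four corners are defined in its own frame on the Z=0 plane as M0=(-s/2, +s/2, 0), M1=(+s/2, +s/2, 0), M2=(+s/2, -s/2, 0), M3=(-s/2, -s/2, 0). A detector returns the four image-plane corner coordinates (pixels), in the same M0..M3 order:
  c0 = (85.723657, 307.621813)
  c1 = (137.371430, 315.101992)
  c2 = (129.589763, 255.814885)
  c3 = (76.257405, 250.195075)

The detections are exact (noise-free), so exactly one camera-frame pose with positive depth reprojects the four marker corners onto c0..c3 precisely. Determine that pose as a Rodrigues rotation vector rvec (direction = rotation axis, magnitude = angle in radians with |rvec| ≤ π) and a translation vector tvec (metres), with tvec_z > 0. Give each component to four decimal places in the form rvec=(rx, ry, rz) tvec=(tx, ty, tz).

rvec=(0.2921, 0.2867, 0.0319) tvec=(-0.4069, 0.1071, 0.9177)

Intrinsics K: fx=475.1, fy=478.8, cx=317.5, cy=226.8
Marker side s = 0.121 m; corners in marker frame (Z=0):
  M0 = (-0.0605, +0.0605, 0)
  M1 = (+0.0605, +0.0605, 0)
  M2 = (+0.0605, -0.0605, 0)
  M3 = (-0.0605, -0.0605, 0)
Detected image corners:
  c0 = (85.723657, 307.621813) px
  c1 = (137.371430, 315.101992) px
  c2 = (129.589763, 255.814885) px
  c3 = (76.257405, 250.195075) px
Planar DLT: solve 8×8 A·h = b for H (H[2,2]=1):
  H  [+401.63394 +105.10421 +106.84321]
  H  [-30.02198 +570.84482 +282.67911]
  H  [-0.29874 +0.31432 +1.00000]
B = K⁻¹H; ‖b₁‖=1.089728, ‖b₂‖=1.089728; λ = 2/(‖b₁‖+‖b₂‖) = 0.917660, sign → tz>0 ⇒ λ=+0.917660
r₁ = λ·B[:,0] = (+0.95897,+0.07232,-0.27414); r₂ = λ·B[:,1] = (+0.01025,+0.95744,+0.28844)
r₃ = r₁×r₂ = (+0.28334,-0.27941,+0.91741); SVD([r₁ r₂ r₃]) → R = UVᵀ:
  R  [+0.95897 +0.01025 +0.28334]
  R  [+0.07232 +0.95744 -0.27941]
  R  [-0.27414 +0.28844 +0.91741]
t = (-0.40689, +0.10710, +0.91766) m
tr R = 2.833824; θ = arccos((tr R − 1)/2) = 0.410524 rad = 23.521°
axis k = ((R−Rᵀ)₃₂, (R−Rᵀ)₁₃, (R−Rᵀ)₂₁) / (2 sinθ) = (+0.711429, +0.698442, +0.077758)
rvec = θ·k = (+0.292059, +0.286727, +0.031922)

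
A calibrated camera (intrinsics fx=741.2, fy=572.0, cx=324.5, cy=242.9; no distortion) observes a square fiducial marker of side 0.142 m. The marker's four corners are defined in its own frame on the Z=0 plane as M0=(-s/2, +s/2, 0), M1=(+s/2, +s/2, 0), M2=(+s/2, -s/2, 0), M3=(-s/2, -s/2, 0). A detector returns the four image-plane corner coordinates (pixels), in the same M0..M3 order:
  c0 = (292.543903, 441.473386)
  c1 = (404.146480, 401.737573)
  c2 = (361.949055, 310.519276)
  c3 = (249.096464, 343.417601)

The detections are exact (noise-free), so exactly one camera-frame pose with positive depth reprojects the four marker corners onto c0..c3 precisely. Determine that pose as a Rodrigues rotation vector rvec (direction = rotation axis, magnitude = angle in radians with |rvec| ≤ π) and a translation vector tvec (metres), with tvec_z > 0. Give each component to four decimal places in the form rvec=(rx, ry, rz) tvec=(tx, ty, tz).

rvec=(-0.1494, -0.3804, -0.3209) tvec=(0.0046, 0.1877, 0.8231)

Intrinsics K: fx=741.2, fy=572.0, cx=324.5, cy=242.9
Marker side s = 0.142 m; corners in marker frame (Z=0):
  M0 = (-0.0710, +0.0710, 0)
  M1 = (+0.0710, +0.0710, 0)
  M2 = (+0.0710, -0.0710, 0)
  M3 = (-0.0710, -0.0710, 0)
Detected image corners:
  c0 = (292.543903, 441.473386) px
  c1 = (404.146480, 401.737573) px
  c2 = (361.949055, 310.519276) px
  c3 = (249.096464, 343.417601) px
Planar DLT: solve 8×8 A·h = b for H (H[2,2]=1):
  H  [+944.04841 +268.42358 +328.65334]
  H  [-79.64051 +627.87945 +373.34185]
  H  [+0.47007 -0.10093 +1.00000]
B = K⁻¹H; ‖b₁‖=1.214967, ‖b₂‖=1.214967; λ = 2/(‖b₁‖+‖b₂‖) = 0.823068, sign → tz>0 ⇒ λ=+0.823068
r₁ = λ·B[:,0] = (+0.87894,-0.27889,+0.38690); r₂ = λ·B[:,1] = (+0.33444,+0.93875,-0.08307)
r₃ = r₁×r₂ = (-0.34003,+0.20241,+0.91837); SVD([r₁ r₂ r₃]) → R = UVᵀ:
  R  [+0.87894 +0.33444 -0.34003]
  R  [-0.27889 +0.93875 +0.20241]
  R  [+0.38690 -0.08307 +0.91837]
t = (+0.00461, +0.18770, +0.82307) m
tr R = 2.736057; θ = arccos((tr R − 1)/2) = 0.519578 rad = 29.770°
axis k = ((R−Rᵀ)₃₂, (R−Rᵀ)₁₃, (R−Rᵀ)₂₁) / (2 sinθ) = (-0.287479, -0.732037, -0.617639)
rvec = θ·k = (-0.149368, -0.380350, -0.320912)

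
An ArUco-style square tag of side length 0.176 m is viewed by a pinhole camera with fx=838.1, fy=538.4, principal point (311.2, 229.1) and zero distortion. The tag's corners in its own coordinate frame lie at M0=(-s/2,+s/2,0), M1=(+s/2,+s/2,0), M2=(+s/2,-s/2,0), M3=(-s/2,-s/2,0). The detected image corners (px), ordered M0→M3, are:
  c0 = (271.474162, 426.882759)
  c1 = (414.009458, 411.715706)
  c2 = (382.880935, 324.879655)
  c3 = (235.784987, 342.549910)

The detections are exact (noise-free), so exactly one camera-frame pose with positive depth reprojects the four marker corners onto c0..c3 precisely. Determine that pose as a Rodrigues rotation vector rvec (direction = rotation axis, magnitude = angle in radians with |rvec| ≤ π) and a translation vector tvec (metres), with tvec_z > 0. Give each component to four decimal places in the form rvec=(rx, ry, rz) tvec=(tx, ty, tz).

Intrinsics K: fx=838.1, fy=538.4, cx=311.2, cy=229.1
Marker side s = 0.176 m; corners in marker frame (Z=0):
  M0 = (-0.0880, +0.0880, 0)
  M1 = (+0.0880, +0.0880, 0)
  M2 = (+0.0880, -0.0880, 0)
  M3 = (-0.0880, -0.0880, 0)
Detected image corners:
  c0 = (271.474162, 426.882759) px
  c1 = (414.009458, 411.715706) px
  c2 = (382.880935, 324.879655) px
  c3 = (235.784987, 342.549910) px
Planar DLT: solve 8×8 A·h = b for H (H[2,2]=1):
  H  [+781.41075 +257.80439 +325.53868]
  H  [-140.69835 +564.53471 +377.38174]
  H  [-0.12627 +0.20807 +1.00000]
B = K⁻¹H; ‖b₁‖=1.008941, ‖b₂‖=1.008941; λ = 2/(‖b₁‖+‖b₂‖) = 0.991139, sign → tz>0 ⇒ λ=+0.991139
r₁ = λ·B[:,0] = (+0.97057,-0.20576,-0.12515); r₂ = λ·B[:,1] = (+0.22831,+0.95150,+0.20622)
r₃ = r₁×r₂ = (+0.07665,-0.22873,+0.97047); SVD([r₁ r₂ r₃]) → R = UVᵀ:
  R  [+0.97057 +0.22831 +0.07665]
  R  [-0.20576 +0.95150 -0.22873]
  R  [-0.12515 +0.20622 +0.97047]
t = (+0.01696, +0.27297, +0.99114) m
tr R = 2.892535; θ = arccos((tr R − 1)/2) = 0.329305 rad = 18.868°
axis k = ((R−Rᵀ)₃₂, (R−Rᵀ)₁₃, (R−Rᵀ)₂₁) / (2 sinθ) = (+0.672491, +0.312006, -0.671124)
rvec = θ·k = (+0.221455, +0.102745, -0.221005)

rvec=(0.2215, 0.1027, -0.2210) tvec=(0.0170, 0.2730, 0.9911)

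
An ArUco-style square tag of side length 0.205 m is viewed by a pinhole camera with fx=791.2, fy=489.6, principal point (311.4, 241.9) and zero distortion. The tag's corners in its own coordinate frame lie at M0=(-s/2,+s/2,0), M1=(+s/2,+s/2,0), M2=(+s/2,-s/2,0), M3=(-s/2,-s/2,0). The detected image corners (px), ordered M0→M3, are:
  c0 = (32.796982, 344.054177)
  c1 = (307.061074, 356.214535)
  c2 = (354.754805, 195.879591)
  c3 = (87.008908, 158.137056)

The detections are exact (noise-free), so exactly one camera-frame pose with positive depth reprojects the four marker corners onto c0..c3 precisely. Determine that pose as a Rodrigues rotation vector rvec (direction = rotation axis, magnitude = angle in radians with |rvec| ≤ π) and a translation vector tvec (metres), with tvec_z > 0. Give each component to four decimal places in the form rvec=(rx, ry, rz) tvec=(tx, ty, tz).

Intrinsics K: fx=791.2, fy=489.6, cx=311.4, cy=241.9
Marker side s = 0.205 m; corners in marker frame (Z=0):
  M0 = (-0.1025, +0.1025, 0)
  M1 = (+0.1025, +0.1025, 0)
  M2 = (+0.1025, -0.1025, 0)
  M3 = (-0.1025, -0.1025, 0)
Detected image corners:
  c0 = (32.796982, 344.054177) px
  c1 = (307.061074, 356.214535) px
  c2 = (354.754805, 195.879591) px
  c3 = (87.008908, 158.137056) px
Planar DLT: solve 8×8 A·h = b for H (H[2,2]=1):
  H  [+1462.35587 -243.91811 +205.33506]
  H  [+310.91315 +844.59306 +264.64701]
  H  [+0.71826 +0.01772 +1.00000]
B = K⁻¹H; ‖b₁‖=1.745119, ‖b₂‖=1.745119; λ = 2/(‖b₁‖+‖b₂‖) = 0.573027, sign → tz>0 ⇒ λ=+0.573027
r₁ = λ·B[:,0] = (+0.89712,+0.16054,+0.41158); r₂ = λ·B[:,1] = (-0.18065,+0.98349,+0.01015)
r₃ = r₁×r₂ = (-0.40316,-0.08346,+0.91132); SVD([r₁ r₂ r₃]) → R = UVᵀ:
  R  [+0.89712 -0.18065 -0.40316]
  R  [+0.16054 +0.98349 -0.08346]
  R  [+0.41158 +0.01015 +0.91132]
t = (-0.07682, +0.02662, +0.57303) m
tr R = 2.791933; θ = arccos((tr R − 1)/2) = 0.460193 rad = 26.367°
axis k = ((R−Rᵀ)₃₂, (R−Rᵀ)₁₃, (R−Rᵀ)₂₁) / (2 sinθ) = (+0.105391, -0.917248, +0.384121)
rvec = θ·k = (+0.048500, -0.422111, +0.176770)

rvec=(0.0485, -0.4221, 0.1768) tvec=(-0.0768, 0.0266, 0.5730)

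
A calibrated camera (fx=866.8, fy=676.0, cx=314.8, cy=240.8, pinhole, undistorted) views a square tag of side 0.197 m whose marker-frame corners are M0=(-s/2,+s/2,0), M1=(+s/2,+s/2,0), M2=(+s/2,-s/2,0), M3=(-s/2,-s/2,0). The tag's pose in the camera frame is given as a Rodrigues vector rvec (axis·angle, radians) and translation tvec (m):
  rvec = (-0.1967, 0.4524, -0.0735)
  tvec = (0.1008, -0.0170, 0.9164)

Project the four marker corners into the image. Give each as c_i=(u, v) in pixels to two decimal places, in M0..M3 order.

Intrinsics K: fx=866.8, fy=676.0, cx=314.8, cy=240.8
Marker side s = 0.197 m; corners in marker frame (Z=0):
  M0 = (-0.0985, +0.0985, 0)
  M1 = (+0.0985, +0.0985, 0)
  M2 = (+0.0985, -0.0985, 0)
  M3 = (-0.0985, -0.0985, 0)
rvec = (-0.1967, 0.4524, -0.0735), |rvec| = θ = 0.49876 rad = 28.577°
Rodrigues: sinθ=0.47833, 1−cosθ=0.12182; R = I + sinθ·[k]× + (1−cosθ)·[k]×²:
    [+0.89713 +0.02691 +0.44096]
    [-0.11407 +0.97841 +0.17236]
    [-0.42680 -0.20493 +0.88082]
t = (0.1008, -0.0170, 0.9164) m
M0: Pc = R·M0+t = (+0.01508, +0.09061, +0.93825); u = 866.8·(+0.01508)/0.93825 + 314.8 = 328.7352, v = 676.0·(+0.09061)/0.93825 + 240.8 = 306.0825
M1: Pc = R·M1+t = (+0.19182, +0.06814, +0.85418); u = 866.8·(+0.19182)/0.85418 + 314.8 = 509.4527, v = 676.0·(+0.06814)/0.85418 + 240.8 = 294.7243
M2: Pc = R·M2+t = (+0.18652, -0.12461, +0.89455); u = 866.8·(+0.18652)/0.89455 + 314.8 = 495.5309, v = 676.0·(-0.12461)/0.89455 + 240.8 = 146.6343
M3: Pc = R·M3+t = (+0.00978, -0.10214, +0.97862); u = 866.8·(+0.00978)/0.97862 + 314.8 = 323.4646, v = 676.0·(-0.10214)/0.97862 + 240.8 = 170.2472

c0=(328.74, 306.08) c1=(509.45, 294.72) c2=(495.53, 146.63) c3=(323.46, 170.25)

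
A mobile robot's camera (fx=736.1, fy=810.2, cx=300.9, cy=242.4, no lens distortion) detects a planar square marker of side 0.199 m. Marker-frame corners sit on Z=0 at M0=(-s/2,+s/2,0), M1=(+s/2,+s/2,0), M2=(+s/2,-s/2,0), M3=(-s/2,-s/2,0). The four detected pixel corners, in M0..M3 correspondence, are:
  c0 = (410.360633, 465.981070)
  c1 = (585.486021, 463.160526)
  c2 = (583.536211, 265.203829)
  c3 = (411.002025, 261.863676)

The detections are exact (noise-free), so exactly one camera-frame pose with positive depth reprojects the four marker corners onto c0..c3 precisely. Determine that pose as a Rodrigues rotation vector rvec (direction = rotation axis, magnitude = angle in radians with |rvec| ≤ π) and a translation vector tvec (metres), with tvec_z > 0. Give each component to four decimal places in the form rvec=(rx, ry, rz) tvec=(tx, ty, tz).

Intrinsics K: fx=736.1, fy=810.2, cx=300.9, cy=242.4
Marker side s = 0.199 m; corners in marker frame (Z=0):
  M0 = (-0.0995, +0.0995, 0)
  M1 = (+0.0995, +0.0995, 0)
  M2 = (+0.0995, -0.0995, 0)
  M3 = (-0.0995, -0.0995, 0)
Detected image corners:
  c0 = (410.360633, 465.981070) px
  c1 = (585.486021, 463.160526) px
  c2 = (583.536211, 265.203829) px
  c3 = (411.002025, 261.863676) px
Planar DLT: solve 8×8 A·h = b for H (H[2,2]=1):
  H  [+950.14244 -34.17484 +498.92634]
  H  [+57.51879 +982.51780 +363.29927]
  H  [+0.15409 -0.07549 +1.00000]
B = K⁻¹H; ‖b₁‖=1.237672, ‖b₂‖=1.237672; λ = 2/(‖b₁‖+‖b₂‖) = 0.807968, sign → tz>0 ⇒ λ=+0.807968
r₁ = λ·B[:,0] = (+0.99202,+0.02011,+0.12450); r₂ = λ·B[:,1] = (-0.01258,+0.99806,-0.06099)
r₃ = r₁×r₂ = (-0.12549,+0.05894,+0.99034); SVD([r₁ r₂ r₃]) → R = UVᵀ:
  R  [+0.99202 -0.01258 -0.12549]
  R  [+0.02011 +0.99806 +0.05894]
  R  [+0.12450 -0.06099 +0.99034]
t = (+0.21736, +0.12057, +0.80797) m
tr R = 2.980418; θ = arccos((tr R − 1)/2) = 0.140050 rad = 8.024°
axis k = ((R−Rᵀ)₃₂, (R−Rᵀ)₁₃, (R−Rᵀ)₂₁) / (2 sinθ) = (-0.429569, -0.895410, +0.117096)
rvec = θ·k = (-0.060161, -0.125402, +0.016399)

rvec=(-0.0602, -0.1254, 0.0164) tvec=(0.2174, 0.1206, 0.8080)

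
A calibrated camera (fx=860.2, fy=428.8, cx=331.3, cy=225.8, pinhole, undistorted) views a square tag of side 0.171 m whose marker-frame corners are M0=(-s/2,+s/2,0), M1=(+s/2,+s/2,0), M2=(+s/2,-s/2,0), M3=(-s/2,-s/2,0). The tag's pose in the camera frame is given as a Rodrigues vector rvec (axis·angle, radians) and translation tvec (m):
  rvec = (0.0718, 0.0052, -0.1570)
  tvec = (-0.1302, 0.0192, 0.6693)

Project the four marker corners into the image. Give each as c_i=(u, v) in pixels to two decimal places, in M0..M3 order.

Intrinsics K: fx=860.2, fy=428.8, cx=331.3, cy=225.8
Marker side s = 0.171 m; corners in marker frame (Z=0):
  M0 = (-0.0855, +0.0855, 0)
  M1 = (+0.0855, +0.0855, 0)
  M2 = (+0.0855, -0.0855, 0)
  M3 = (-0.0855, -0.0855, 0)
rvec = (0.0718, 0.0052, -0.1570), |rvec| = θ = 0.17272 rad = 9.896°
Rodrigues: sinθ=0.17186, 1−cosθ=0.01488; R = I + sinθ·[k]× + (1−cosθ)·[k]×²:
    [+0.98769 +0.15641 -0.00045]
    [-0.15603 +0.98513 -0.07185]
    [-0.01080 +0.07104 +0.99742]
t = (-0.1302, 0.0192, 0.6693) m
M0: Pc = R·M0+t = (-0.20127, +0.11677, +0.67630); u = 860.2·(-0.20127)/0.67630 + 331.3 = 75.2930, v = 428.8·(+0.11677)/0.67630 + 225.8 = 299.8370
M1: Pc = R·M1+t = (-0.03238, +0.09009, +0.67445); u = 860.2·(-0.03238)/0.67445 + 331.3 = 290.0029, v = 428.8·(+0.09009)/0.67445 + 225.8 = 283.0759
M2: Pc = R·M2+t = (-0.05913, -0.07837, +0.66230); u = 860.2·(-0.05913)/0.66230 + 331.3 = 254.5083, v = 428.8·(-0.07837)/0.66230 + 225.8 = 175.0603
M3: Pc = R·M3+t = (-0.22802, -0.05169, +0.66415); u = 860.2·(-0.22802)/0.66415 + 331.3 = 35.9701, v = 428.8·(-0.05169)/0.66415 + 225.8 = 192.4282

c0=(75.29, 299.84) c1=(290.00, 283.08) c2=(254.51, 175.06) c3=(35.97, 192.43)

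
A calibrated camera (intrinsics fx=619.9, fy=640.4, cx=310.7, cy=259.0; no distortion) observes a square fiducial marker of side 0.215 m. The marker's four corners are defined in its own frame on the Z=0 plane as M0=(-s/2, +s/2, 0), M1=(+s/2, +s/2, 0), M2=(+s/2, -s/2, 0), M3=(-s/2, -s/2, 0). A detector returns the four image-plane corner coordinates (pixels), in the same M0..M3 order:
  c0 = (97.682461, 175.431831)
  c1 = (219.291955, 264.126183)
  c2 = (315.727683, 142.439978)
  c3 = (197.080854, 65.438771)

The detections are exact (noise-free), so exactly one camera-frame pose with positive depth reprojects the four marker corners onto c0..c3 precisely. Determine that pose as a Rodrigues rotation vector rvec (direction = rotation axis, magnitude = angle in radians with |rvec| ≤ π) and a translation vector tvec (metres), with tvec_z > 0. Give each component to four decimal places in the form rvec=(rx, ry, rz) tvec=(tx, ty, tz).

rvec=(-0.3338, 0.1216, 0.6185) tvec=(-0.1431, -0.1345, 0.8597)

Intrinsics K: fx=619.9, fy=640.4, cx=310.7, cy=259.0
Marker side s = 0.215 m; corners in marker frame (Z=0):
  M0 = (-0.1075, +0.1075, 0)
  M1 = (+0.1075, +0.1075, 0)
  M2 = (+0.1075, -0.1075, 0)
  M3 = (-0.1075, -0.1075, 0)
Detected image corners:
  c0 = (97.682461, 175.431831) px
  c1 = (219.291955, 264.126183) px
  c2 = (315.727683, 142.439978) px
  c3 = (197.080854, 65.438771) px
Planar DLT: solve 8×8 A·h = b for H (H[2,2]=1):
  H  [+507.72641 -520.79364 +207.51905]
  H  [+344.80167 +487.21362 +158.81274]
  H  [-0.24477 -0.31422 +1.00000]
B = K⁻¹H; ‖b₁‖=1.163208, ‖b₂‖=1.163208; λ = 2/(‖b₁‖+‖b₂‖) = 0.859692, sign → tz>0 ⇒ λ=+0.859692
r₁ = λ·B[:,0] = (+0.80959,+0.54798,-0.21043); r₂ = λ·B[:,1] = (-0.58685,+0.76330,-0.27013)
r₃ = r₁×r₂ = (+0.01259,+0.34219,+0.93955); SVD([r₁ r₂ r₃]) → R = UVᵀ:
  R  [+0.80959 -0.58685 +0.01259]
  R  [+0.54798 +0.76330 +0.34219]
  R  [-0.21043 -0.27013 +0.93955]
t = (-0.14309, -0.13449, +0.85969) m
tr R = 2.512443; θ = arccos((tr R − 1)/2) = 0.713278 rad = 40.868°
axis k = ((R−Rᵀ)₃₂, (R−Rᵀ)₁₃, (R−Rᵀ)₂₁) / (2 sinθ) = (-0.467912, +0.170421, +0.867188)
rvec = θ·k = (-0.333751, +0.121558, +0.618546)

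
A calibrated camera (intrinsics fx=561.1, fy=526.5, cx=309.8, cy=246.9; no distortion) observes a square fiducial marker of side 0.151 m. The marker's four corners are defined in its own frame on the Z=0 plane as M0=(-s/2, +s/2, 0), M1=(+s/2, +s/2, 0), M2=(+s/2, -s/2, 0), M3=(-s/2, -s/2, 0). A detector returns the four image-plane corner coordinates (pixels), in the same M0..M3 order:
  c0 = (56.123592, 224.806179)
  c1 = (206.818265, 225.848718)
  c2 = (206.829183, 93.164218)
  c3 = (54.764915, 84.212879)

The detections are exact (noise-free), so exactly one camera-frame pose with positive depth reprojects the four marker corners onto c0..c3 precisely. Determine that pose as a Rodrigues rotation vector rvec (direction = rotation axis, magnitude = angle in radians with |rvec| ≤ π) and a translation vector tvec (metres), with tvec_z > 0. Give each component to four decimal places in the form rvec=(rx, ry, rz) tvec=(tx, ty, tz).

rvec=(0.0347, -0.2250, 0.0025) tvec=(-0.1841, -0.0995, 0.5854)

Intrinsics K: fx=561.1, fy=526.5, cx=309.8, cy=246.9
Marker side s = 0.151 m; corners in marker frame (Z=0):
  M0 = (-0.0755, +0.0755, 0)
  M1 = (+0.0755, +0.0755, 0)
  M2 = (+0.0755, -0.0755, 0)
  M3 = (-0.0755, -0.0755, 0)
Detected image corners:
  c0 = (56.123592, 224.806179) px
  c1 = (206.818265, 225.848718) px
  c2 = (206.829183, 93.164218) px
  c3 = (54.764915, 84.212879) px
Planar DLT: solve 8×8 A·h = b for H (H[2,2]=1):
  H  [+1052.47994 +11.96686 +133.31380]
  H  [+92.82691 +913.28067 +157.38021]
  H  [+0.38119 +0.05822 +1.00000]
B = K⁻¹H; ‖b₁‖=1.708351, ‖b₂‖=1.708351; λ = 2/(‖b₁‖+‖b₂‖) = 0.585360, sign → tz>0 ⇒ λ=+0.585360
r₁ = λ·B[:,0] = (+0.97479,-0.00143,+0.22313); r₂ = λ·B[:,1] = (-0.00633,+0.99940,+0.03408)
r₃ = r₁×r₂ = (-0.22305,-0.03463,+0.97419); SVD([r₁ r₂ r₃]) → R = UVᵀ:
  R  [+0.97479 -0.00633 -0.22305]
  R  [-0.00143 +0.99940 -0.03463]
  R  [+0.22313 +0.03408 +0.97419]
t = (-0.18412, -0.09953, +0.58536) m
tr R = 2.948378; θ = arccos((tr R − 1)/2) = 0.227696 rad = 13.046°
axis k = ((R−Rᵀ)₃₂, (R−Rᵀ)₁₃, (R−Rᵀ)₂₁) / (2 sinθ) = (+0.152199, -0.988290, +0.010852)
rvec = θ·k = (+0.034655, -0.225029, +0.002471)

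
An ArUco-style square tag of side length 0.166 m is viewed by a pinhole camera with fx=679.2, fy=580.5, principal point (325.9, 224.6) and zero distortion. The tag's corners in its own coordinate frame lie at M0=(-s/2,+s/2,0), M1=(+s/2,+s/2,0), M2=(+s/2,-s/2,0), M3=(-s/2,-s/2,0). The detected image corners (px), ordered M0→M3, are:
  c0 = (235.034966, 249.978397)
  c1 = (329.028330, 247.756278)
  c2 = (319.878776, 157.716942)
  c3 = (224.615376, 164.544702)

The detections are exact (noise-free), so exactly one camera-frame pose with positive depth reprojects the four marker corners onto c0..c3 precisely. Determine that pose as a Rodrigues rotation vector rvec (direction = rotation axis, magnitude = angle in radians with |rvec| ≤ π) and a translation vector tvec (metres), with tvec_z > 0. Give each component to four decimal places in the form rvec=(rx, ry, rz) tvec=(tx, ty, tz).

Intrinsics K: fx=679.2, fy=580.5, cx=325.9, cy=224.6
Marker side s = 0.166 m; corners in marker frame (Z=0):
  M0 = (-0.0830, +0.0830, 0)
  M1 = (+0.0830, +0.0830, 0)
  M2 = (+0.0830, -0.0830, 0)
  M3 = (-0.0830, -0.0830, 0)
Detected image corners:
  c0 = (235.034966, 249.978397) px
  c1 = (329.028330, 247.756278) px
  c2 = (319.878776, 157.716942) px
  c3 = (224.615376, 164.544702) px
Planar DLT: solve 8×8 A·h = b for H (H[2,2]=1):
  H  [+483.98952 +90.34381 +275.96625]
  H  [-90.76112 +551.32985 +205.46862]
  H  [-0.31040 +0.11295 +1.00000]
B = K⁻¹H; ‖b₁‖=0.916458, ‖b₂‖=0.916458; λ = 2/(‖b₁‖+‖b₂‖) = 1.091157, sign → tz>0 ⇒ λ=+1.091157
r₁ = λ·B[:,0] = (+0.94006,-0.03956,-0.33870); r₂ = λ·B[:,1] = (+0.08600,+0.98864,+0.12324)
r₃ = r₁×r₂ = (+0.32998,-0.14499,+0.93279); SVD([r₁ r₂ r₃]) → R = UVᵀ:
  R  [+0.94006 +0.08600 +0.32998]
  R  [-0.03956 +0.98864 -0.14499]
  R  [-0.33870 +0.12324 +0.93279]
t = (-0.08022, -0.03596, +1.09116) m
tr R = 2.861494; θ = arccos((tr R − 1)/2) = 0.374346 rad = 21.448°
axis k = ((R−Rᵀ)₃₂, (R−Rᵀ)₁₃, (R−Rᵀ)₂₁) / (2 sinθ) = (+0.366769, +0.914332, -0.171690)
rvec = θ·k = (+0.137299, +0.342277, -0.064271)

rvec=(0.1373, 0.3423, -0.0643) tvec=(-0.0802, -0.0360, 1.0912)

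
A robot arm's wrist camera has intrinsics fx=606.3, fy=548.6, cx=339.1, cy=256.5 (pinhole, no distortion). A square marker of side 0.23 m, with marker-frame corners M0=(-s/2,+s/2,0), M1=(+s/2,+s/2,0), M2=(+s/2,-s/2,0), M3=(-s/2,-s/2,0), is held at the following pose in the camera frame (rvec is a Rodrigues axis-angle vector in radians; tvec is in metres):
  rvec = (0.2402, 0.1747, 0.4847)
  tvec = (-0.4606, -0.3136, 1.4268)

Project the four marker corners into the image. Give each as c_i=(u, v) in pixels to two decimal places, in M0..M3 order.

c0=(87.05, 155.71) c1=(166.72, 195.82) c2=(203.23, 114.89) c3=(119.42, 74.46)

Intrinsics K: fx=606.3, fy=548.6, cx=339.1, cy=256.5
Marker side s = 0.23 m; corners in marker frame (Z=0):
  M0 = (-0.1150, +0.1150, 0)
  M1 = (+0.1150, +0.1150, 0)
  M2 = (+0.1150, -0.1150, 0)
  M3 = (-0.1150, -0.1150, 0)
rvec = (0.2402, 0.1747, 0.4847), |rvec| = θ = 0.56846 rad = 32.571°
Rodrigues: sinθ=0.53834, 1−cosθ=0.15727; R = I + sinθ·[k]× + (1−cosθ)·[k]×²:
    [+0.87081 -0.43859 +0.22210]
    [+0.47944 +0.85758 -0.18626]
    [-0.10878 +0.26868 +0.95707]
t = (-0.4606, -0.3136, 1.4268) m
M0: Pc = R·M0+t = (-0.61118, -0.27011, +1.47021); u = 606.3·(-0.61118)/1.47021 + 339.1 = 87.0547, v = 548.6·(-0.27011)/1.47021 + 256.5 = 155.7088
M1: Pc = R·M1+t = (-0.41089, -0.15984, +1.44519); u = 606.3·(-0.41089)/1.44519 + 339.1 = 166.7172, v = 548.6·(-0.15984)/1.44519 + 256.5 = 195.8230
M2: Pc = R·M2+t = (-0.31002, -0.35709, +1.38339); u = 606.3·(-0.31002)/1.38339 + 339.1 = 203.2278, v = 548.6·(-0.35709)/1.38339 + 256.5 = 114.8931
M3: Pc = R·M3+t = (-0.51031, -0.46736, +1.40841); u = 606.3·(-0.51031)/1.40841 + 339.1 = 119.4213, v = 548.6·(-0.46736)/1.40841 + 256.5 = 74.4565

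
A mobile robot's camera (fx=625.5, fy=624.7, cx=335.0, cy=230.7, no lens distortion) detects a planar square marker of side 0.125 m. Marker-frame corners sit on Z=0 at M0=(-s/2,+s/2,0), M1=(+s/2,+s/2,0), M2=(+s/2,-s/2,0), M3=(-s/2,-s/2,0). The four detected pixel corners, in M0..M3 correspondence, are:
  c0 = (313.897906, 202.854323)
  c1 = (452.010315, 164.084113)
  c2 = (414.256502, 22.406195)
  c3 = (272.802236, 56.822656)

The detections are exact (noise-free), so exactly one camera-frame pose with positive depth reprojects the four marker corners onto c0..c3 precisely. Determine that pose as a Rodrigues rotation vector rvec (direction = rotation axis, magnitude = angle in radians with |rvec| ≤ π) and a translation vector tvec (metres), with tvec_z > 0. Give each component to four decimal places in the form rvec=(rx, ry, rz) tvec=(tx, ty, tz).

rvec=(0.0405, -0.1514, -0.2766) tvec=(0.0250, -0.1006, 0.5282)

Intrinsics K: fx=625.5, fy=624.7, cx=335.0, cy=230.7
Marker side s = 0.125 m; corners in marker frame (Z=0):
  M0 = (-0.0625, +0.0625, 0)
  M1 = (+0.0625, +0.0625, 0)
  M2 = (+0.0625, -0.0625, 0)
  M3 = (-0.0625, -0.0625, 0)
Detected image corners:
  c0 = (313.897906, 202.854323) px
  c1 = (452.010315, 164.084113) px
  c2 = (414.256502, 22.406195) px
  c3 = (272.802236, 56.822656) px
Planar DLT: solve 8×8 A·h = b for H (H[2,2]=1):
  H  [+1216.72057 +356.84947 +364.56823]
  H  [-262.60958 +1163.34130 +111.74738]
  H  [+0.27131 +0.11474 +1.00000]
B = K⁻¹H; ‖b₁‖=1.893202, ‖b₂‖=1.893202; λ = 2/(‖b₁‖+‖b₂‖) = 0.528206, sign → tz>0 ⇒ λ=+0.528206
r₁ = λ·B[:,0] = (+0.95071,-0.27497,+0.14331); r₂ = λ·B[:,1] = (+0.26888,+0.96126,+0.06061)
r₃ = r₁×r₂ = (-0.15442,-0.01909,+0.98782); SVD([r₁ r₂ r₃]) → R = UVᵀ:
  R  [+0.95071 +0.26888 -0.15442]
  R  [-0.27497 +0.96126 -0.01909]
  R  [+0.14331 +0.06061 +0.98782]
t = (+0.02497, -0.10058, +0.52821) m
tr R = 2.899799; θ = arccos((tr R − 1)/2) = 0.317883 rad = 18.213°
axis k = ((R−Rᵀ)₃₂, (R−Rᵀ)₁₃, (R−Rᵀ)₂₁) / (2 sinθ) = (+0.127485, -0.476274, -0.870006)
rvec = θ·k = (+0.040525, -0.151399, -0.276560)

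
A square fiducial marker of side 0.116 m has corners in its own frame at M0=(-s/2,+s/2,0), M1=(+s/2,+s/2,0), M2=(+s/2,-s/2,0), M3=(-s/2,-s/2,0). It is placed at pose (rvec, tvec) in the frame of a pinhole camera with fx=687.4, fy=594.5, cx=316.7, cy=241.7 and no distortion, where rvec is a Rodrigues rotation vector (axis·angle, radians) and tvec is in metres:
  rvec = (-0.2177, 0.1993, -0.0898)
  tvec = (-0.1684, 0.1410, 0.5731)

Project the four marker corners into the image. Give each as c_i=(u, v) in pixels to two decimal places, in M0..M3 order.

Intrinsics K: fx=687.4, fy=594.5, cx=316.7, cy=241.7
Marker side s = 0.116 m; corners in marker frame (Z=0):
  M0 = (-0.0580, +0.0580, 0)
  M1 = (+0.0580, +0.0580, 0)
  M2 = (+0.0580, -0.0580, 0)
  M3 = (-0.0580, -0.0580, 0)
rvec = (-0.2177, 0.1993, -0.0898), |rvec| = θ = 0.30851 rad = 17.676°
Rodrigues: sinθ=0.30364, 1−cosθ=0.04721; R = I + sinθ·[k]× + (1−cosθ)·[k]×²:
    [+0.97630 +0.06686 +0.20585]
    [-0.10990 +0.97249 +0.20539]
    [-0.18646 -0.22314 +0.95679]
t = (-0.1684, 0.1410, 0.5731) m
M0: Pc = R·M0+t = (-0.22115, +0.20378, +0.57097); u = 687.4·(-0.22115)/0.57097 + 316.7 = 50.4582, v = 594.5·(+0.20378)/0.57097 + 241.7 = 453.8759
M1: Pc = R·M1+t = (-0.10790, +0.19103, +0.54934); u = 687.4·(-0.10790)/0.54934 + 316.7 = 181.6873, v = 594.5·(+0.19103)/0.54934 + 241.7 = 448.4329
M2: Pc = R·M2+t = (-0.11565, +0.07822, +0.57523); u = 687.4·(-0.11565)/0.57523 + 316.7 = 178.4945, v = 594.5·(+0.07822)/0.57523 + 241.7 = 322.5418
M3: Pc = R·M3+t = (-0.22890, +0.09097, +0.59686); u = 687.4·(-0.22890)/0.59686 + 316.7 = 53.0722, v = 594.5·(+0.09097)/0.59686 + 241.7 = 332.3108

c0=(50.46, 453.88) c1=(181.69, 448.43) c2=(178.49, 322.54) c3=(53.07, 332.31)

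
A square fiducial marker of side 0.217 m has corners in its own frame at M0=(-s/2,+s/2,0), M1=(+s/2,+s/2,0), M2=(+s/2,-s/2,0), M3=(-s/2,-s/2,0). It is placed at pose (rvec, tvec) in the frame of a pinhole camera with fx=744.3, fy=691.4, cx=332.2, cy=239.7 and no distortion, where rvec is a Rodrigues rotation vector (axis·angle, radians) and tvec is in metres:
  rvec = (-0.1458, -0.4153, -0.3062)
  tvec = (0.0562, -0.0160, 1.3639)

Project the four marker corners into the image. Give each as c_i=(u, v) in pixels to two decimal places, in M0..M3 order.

Intrinsics K: fx=744.3, fy=691.4, cx=332.2, cy=239.7
Marker side s = 0.217 m; corners in marker frame (Z=0):
  M0 = (-0.1085, +0.1085, 0)
  M1 = (+0.1085, +0.1085, 0)
  M2 = (+0.1085, -0.1085, 0)
  M3 = (-0.1085, -0.1085, 0)
rvec = (-0.1458, -0.4153, -0.3062), |rvec| = θ = 0.53618 rad = 30.721°
Rodrigues: sinθ=0.51086, 1−cosθ=0.14033; R = I + sinθ·[k]× + (1−cosθ)·[k]×²:
    [+0.87004 +0.32129 -0.37389]
    [-0.26218 +0.94386 +0.20099]
    [+0.41748 -0.07684 +0.90543]
t = (0.0562, -0.0160, 1.3639) m
M0: Pc = R·M0+t = (-0.00334, +0.11486, +1.31027); u = 744.3·(-0.00334)/1.31027 + 332.2 = 330.3032, v = 691.4·(+0.11486)/1.31027 + 239.7 = 300.3066
M1: Pc = R·M1+t = (+0.18546, +0.05796, +1.40086); u = 744.3·(+0.18546)/1.40086 + 332.2 = 430.7381, v = 691.4·(+0.05796)/1.40086 + 239.7 = 268.3073
M2: Pc = R·M2+t = (+0.11574, -0.14686, +1.41753); u = 744.3·(+0.11574)/1.41753 + 332.2 = 392.9708, v = 691.4·(-0.14686)/1.41753 + 239.7 = 168.0716
M3: Pc = R·M3+t = (-0.07306, -0.08996, +1.32694); u = 744.3·(-0.07306)/1.32694 + 332.2 = 291.2196, v = 691.4·(-0.08996)/1.32694 + 239.7 = 192.8256

c0=(330.30, 300.31) c1=(430.74, 268.31) c2=(392.97, 168.07) c3=(291.22, 192.83)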